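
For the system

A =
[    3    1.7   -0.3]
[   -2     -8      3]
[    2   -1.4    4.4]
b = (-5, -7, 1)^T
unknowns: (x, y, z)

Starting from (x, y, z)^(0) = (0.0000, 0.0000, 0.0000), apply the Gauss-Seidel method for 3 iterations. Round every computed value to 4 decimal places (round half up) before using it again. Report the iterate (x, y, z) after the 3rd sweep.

Iteration 1:
  x = (-5 - (1.7)·0.0000 - (-0.3)·0.0000) / (3) = -1.6667
  y = (-7 - (-2)·-1.6667 - (3)·0.0000) / (-8) = 1.2917
  z = (1 - (2)·-1.6667 - (-1.4)·1.2917) / (4.4) = 1.3959
Iteration 2:
  x = (-5 - (1.7)·1.2917 - (-0.3)·1.3959) / (3) = -2.2590
  y = (-7 - (-2)·-2.2590 - (3)·1.3959) / (-8) = 1.9632
  z = (1 - (2)·-2.2590 - (-1.4)·1.9632) / (4.4) = 1.8787
Iteration 3:
  x = (-5 - (1.7)·1.9632 - (-0.3)·1.8787) / (3) = -2.5913
  y = (-7 - (-2)·-2.5913 - (3)·1.8787) / (-8) = 2.2273
  z = (1 - (2)·-2.5913 - (-1.4)·2.2273) / (4.4) = 2.1138

(-2.5913, 2.2273, 2.1138)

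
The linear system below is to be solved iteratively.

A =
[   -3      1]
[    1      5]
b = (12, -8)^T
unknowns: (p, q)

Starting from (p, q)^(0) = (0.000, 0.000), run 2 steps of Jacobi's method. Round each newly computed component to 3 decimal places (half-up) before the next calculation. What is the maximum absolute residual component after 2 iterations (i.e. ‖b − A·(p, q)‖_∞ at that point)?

Iteration 1:
  p = (12 - (1)·0.000) / (-3) = -4.000
  q = (-8 - (1)·0.000) / (5) = -1.600
Iteration 2:
  p = (12 - (1)·-1.600) / (-3) = -4.533
  q = (-8 - (1)·-4.000) / (5) = -0.800
Residual b − A·x = (-0.799, 0.533); ∞-norm = 0.799

0.799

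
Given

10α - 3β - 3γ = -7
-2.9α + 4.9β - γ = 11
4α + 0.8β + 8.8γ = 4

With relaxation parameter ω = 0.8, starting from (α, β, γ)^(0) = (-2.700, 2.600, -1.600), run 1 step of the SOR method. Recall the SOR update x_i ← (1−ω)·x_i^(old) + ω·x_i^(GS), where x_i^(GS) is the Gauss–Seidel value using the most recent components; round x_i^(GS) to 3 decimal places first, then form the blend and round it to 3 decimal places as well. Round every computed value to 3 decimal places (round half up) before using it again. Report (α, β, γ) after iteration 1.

Iteration 1:
  α: GS value = (-7 - (-3)·2.600 - (-3)·-1.600) / (10) = -0.400;  α ← (1−ω)·-2.700 + ω·-0.400 = -0.860
  β: GS value = (11 - (-2.9)·-0.860 - (-1)·-1.600) / (4.9) = 1.409;  β ← (1−ω)·2.600 + ω·1.409 = 1.647
  γ: GS value = (4 - (4)·-0.860 - (0.8)·1.647) / (8.8) = 0.696;  γ ← (1−ω)·-1.600 + ω·0.696 = 0.237

(-0.860, 1.647, 0.237)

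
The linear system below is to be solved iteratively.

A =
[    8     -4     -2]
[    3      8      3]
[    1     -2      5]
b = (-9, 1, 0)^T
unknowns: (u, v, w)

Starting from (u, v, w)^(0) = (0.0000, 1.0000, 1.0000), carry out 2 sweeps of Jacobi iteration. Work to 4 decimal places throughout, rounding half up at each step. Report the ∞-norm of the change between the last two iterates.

Iteration 1:
  u = (-9 - (-4)·1.0000 - (-2)·1.0000) / (8) = -0.3750
  v = (1 - (3)·0.0000 - (3)·1.0000) / (8) = -0.2500
  w = (0 - (1)·0.0000 - (-2)·1.0000) / (5) = 0.4000
Iteration 2:
  u = (-9 - (-4)·-0.2500 - (-2)·0.4000) / (8) = -1.1500
  v = (1 - (3)·-0.3750 - (3)·0.4000) / (8) = 0.1156
  w = (0 - (1)·-0.3750 - (-2)·-0.2500) / (5) = -0.0250
Change: (-0.7750, 0.3656, -0.4250) → max |·| = 0.7750

0.7750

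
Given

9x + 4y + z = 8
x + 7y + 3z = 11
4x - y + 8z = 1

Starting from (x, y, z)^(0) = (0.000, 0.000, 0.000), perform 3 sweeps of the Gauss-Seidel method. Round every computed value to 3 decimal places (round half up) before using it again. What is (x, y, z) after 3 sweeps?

(0.159, 1.466, 0.229)

Iteration 1:
  x = (8 - (4)·0.000 - (1)·0.000) / (9) = 0.889
  y = (11 - (1)·0.889 - (3)·0.000) / (7) = 1.444
  z = (1 - (4)·0.889 - (-1)·1.444) / (8) = -0.139
Iteration 2:
  x = (8 - (4)·1.444 - (1)·-0.139) / (9) = 0.263
  y = (11 - (1)·0.263 - (3)·-0.139) / (7) = 1.593
  z = (1 - (4)·0.263 - (-1)·1.593) / (8) = 0.193
Iteration 3:
  x = (8 - (4)·1.593 - (1)·0.193) / (9) = 0.159
  y = (11 - (1)·0.159 - (3)·0.193) / (7) = 1.466
  z = (1 - (4)·0.159 - (-1)·1.466) / (8) = 0.229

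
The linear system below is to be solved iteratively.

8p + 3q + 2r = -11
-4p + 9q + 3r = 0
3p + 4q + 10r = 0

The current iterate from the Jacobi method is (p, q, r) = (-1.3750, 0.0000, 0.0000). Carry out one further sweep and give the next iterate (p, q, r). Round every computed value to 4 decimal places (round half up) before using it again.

One sweep:
  p = (-11 - (3)·0.0000 - (2)·0.0000) / (8) = -1.3750
  q = (0 - (-4)·-1.3750 - (3)·0.0000) / (9) = -0.6111
  r = (0 - (3)·-1.3750 - (4)·0.0000) / (10) = 0.4125

(-1.3750, -0.6111, 0.4125)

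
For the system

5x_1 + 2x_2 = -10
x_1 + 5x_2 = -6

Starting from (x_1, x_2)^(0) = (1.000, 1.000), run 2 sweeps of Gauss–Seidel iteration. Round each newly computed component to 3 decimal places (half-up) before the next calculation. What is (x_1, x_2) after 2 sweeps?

(-1.712, -0.858)

Iteration 1:
  x_1 = (-10 - (2)·1.000) / (5) = -2.400
  x_2 = (-6 - (1)·-2.400) / (5) = -0.720
Iteration 2:
  x_1 = (-10 - (2)·-0.720) / (5) = -1.712
  x_2 = (-6 - (1)·-1.712) / (5) = -0.858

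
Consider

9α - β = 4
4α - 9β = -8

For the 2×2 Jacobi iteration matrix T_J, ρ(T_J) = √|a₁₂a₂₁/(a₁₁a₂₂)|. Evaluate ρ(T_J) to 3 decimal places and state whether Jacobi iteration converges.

0.222

a₁₂a₂₁/(a₁₁a₂₂) = (-1)·(4) / ((9)·(-9)) = 0.049383
ρ = √|0.049383| = √0.049383 = 0.222
ρ < 1, so Jacobi converges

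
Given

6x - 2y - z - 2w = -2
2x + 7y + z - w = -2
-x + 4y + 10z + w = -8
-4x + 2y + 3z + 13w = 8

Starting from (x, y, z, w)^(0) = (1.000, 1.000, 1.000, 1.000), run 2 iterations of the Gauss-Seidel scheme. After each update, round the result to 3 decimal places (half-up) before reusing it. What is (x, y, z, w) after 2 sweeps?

(-0.259, 0.027, -0.936, 0.748)

Iteration 1:
  x = (-2 - (-2)·1.000 - (-1)·1.000 - (-2)·1.000) / (6) = 0.500
  y = (-2 - (2)·0.500 - (1)·1.000 - (-1)·1.000) / (7) = -0.429
  z = (-8 - (-1)·0.500 - (4)·-0.429 - (1)·1.000) / (10) = -0.678
  w = (8 - (-4)·0.500 - (2)·-0.429 - (3)·-0.678) / (13) = 0.992
Iteration 2:
  x = (-2 - (-2)·-0.429 - (-1)·-0.678 - (-2)·0.992) / (6) = -0.259
  y = (-2 - (2)·-0.259 - (1)·-0.678 - (-1)·0.992) / (7) = 0.027
  z = (-8 - (-1)·-0.259 - (4)·0.027 - (1)·0.992) / (10) = -0.936
  w = (8 - (-4)·-0.259 - (2)·0.027 - (3)·-0.936) / (13) = 0.748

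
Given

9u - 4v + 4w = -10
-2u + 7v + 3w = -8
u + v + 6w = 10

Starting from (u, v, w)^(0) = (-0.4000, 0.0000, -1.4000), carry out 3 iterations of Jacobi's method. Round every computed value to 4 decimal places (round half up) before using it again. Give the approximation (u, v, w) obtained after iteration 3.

Iteration 1:
  u = (-10 - (-4)·0.0000 - (4)·-1.4000) / (9) = -0.4889
  v = (-8 - (-2)·-0.4000 - (3)·-1.4000) / (7) = -0.6571
  w = (10 - (1)·-0.4000 - (1)·0.0000) / (6) = 1.7333
Iteration 2:
  u = (-10 - (-4)·-0.6571 - (4)·1.7333) / (9) = -2.1735
  v = (-8 - (-2)·-0.4889 - (3)·1.7333) / (7) = -2.0254
  w = (10 - (1)·-0.4889 - (1)·-0.6571) / (6) = 1.8577
Iteration 3:
  u = (-10 - (-4)·-2.0254 - (4)·1.8577) / (9) = -2.8369
  v = (-8 - (-2)·-2.1735 - (3)·1.8577) / (7) = -2.5600
  w = (10 - (1)·-2.1735 - (1)·-2.0254) / (6) = 2.3665

(-2.8369, -2.5600, 2.3665)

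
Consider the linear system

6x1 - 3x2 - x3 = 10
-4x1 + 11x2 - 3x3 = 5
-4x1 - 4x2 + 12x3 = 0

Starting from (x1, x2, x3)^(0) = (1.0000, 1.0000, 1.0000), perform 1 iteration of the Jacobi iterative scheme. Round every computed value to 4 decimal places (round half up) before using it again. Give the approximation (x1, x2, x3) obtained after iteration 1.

(2.3333, 1.0909, 0.6667)

Iteration 1:
  x1 = (10 - (-3)·1.0000 - (-1)·1.0000) / (6) = 2.3333
  x2 = (5 - (-4)·1.0000 - (-3)·1.0000) / (11) = 1.0909
  x3 = (0 - (-4)·1.0000 - (-4)·1.0000) / (12) = 0.6667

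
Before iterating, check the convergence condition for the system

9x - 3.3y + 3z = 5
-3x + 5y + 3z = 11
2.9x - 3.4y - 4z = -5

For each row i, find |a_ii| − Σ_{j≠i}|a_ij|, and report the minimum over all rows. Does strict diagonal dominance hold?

row 1: |9| − (3.3+3) = 2.7
row 2: |5| − (3+3) = -1
row 3: |-4| − (2.9+3.4) = -2.3
minimum over rows = -2.3 → not strictly diagonally dominant

-2.3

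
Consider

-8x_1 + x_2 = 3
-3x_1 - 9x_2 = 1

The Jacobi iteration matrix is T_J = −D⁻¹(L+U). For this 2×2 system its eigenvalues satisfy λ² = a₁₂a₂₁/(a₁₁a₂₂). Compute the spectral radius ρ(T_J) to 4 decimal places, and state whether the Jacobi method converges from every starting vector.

0.2041

a₁₂a₂₁/(a₁₁a₂₂) = (1)·(-3) / ((-8)·(-9)) = -0.041667
ρ = √|-0.041667| = √0.041667 = 0.2041
ρ < 1, so Jacobi converges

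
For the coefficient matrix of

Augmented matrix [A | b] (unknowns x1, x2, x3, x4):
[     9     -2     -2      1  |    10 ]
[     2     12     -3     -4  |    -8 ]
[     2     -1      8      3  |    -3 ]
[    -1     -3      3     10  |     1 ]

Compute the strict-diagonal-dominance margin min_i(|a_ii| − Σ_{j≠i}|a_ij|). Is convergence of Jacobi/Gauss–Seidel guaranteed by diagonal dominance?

row 1: |9| − (2+2+1) = 4
row 2: |12| − (2+3+4) = 3
row 3: |8| − (2+1+3) = 2
row 4: |10| − (1+3+3) = 3
minimum over rows = 2 → strictly diagonally dominant (convergence guaranteed)

2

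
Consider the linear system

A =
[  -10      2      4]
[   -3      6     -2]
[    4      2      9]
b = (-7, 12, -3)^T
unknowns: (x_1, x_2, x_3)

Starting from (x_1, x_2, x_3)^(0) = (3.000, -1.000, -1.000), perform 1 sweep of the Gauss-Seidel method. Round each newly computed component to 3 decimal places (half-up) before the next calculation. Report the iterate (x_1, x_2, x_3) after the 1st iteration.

(0.100, 1.717, -0.759)

Iteration 1:
  x_1 = (-7 - (2)·-1.000 - (4)·-1.000) / (-10) = 0.100
  x_2 = (12 - (-3)·0.100 - (-2)·-1.000) / (6) = 1.717
  x_3 = (-3 - (4)·0.100 - (2)·1.717) / (9) = -0.759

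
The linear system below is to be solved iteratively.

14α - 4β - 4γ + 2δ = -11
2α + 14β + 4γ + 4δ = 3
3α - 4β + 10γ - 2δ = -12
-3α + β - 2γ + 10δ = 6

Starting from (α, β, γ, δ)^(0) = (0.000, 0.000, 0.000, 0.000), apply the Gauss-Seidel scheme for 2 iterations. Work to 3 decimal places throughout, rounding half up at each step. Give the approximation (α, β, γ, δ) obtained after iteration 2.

(-0.954, 0.541, -0.664, 0.127)

Iteration 1:
  α = (-11 - (-4)·0.000 - (-4)·0.000 - (2)·0.000) / (14) = -0.786
  β = (3 - (2)·-0.786 - (4)·0.000 - (4)·0.000) / (14) = 0.327
  γ = (-12 - (3)·-0.786 - (-4)·0.327 - (-2)·0.000) / (10) = -0.833
  δ = (6 - (-3)·-0.786 - (1)·0.327 - (-2)·-0.833) / (10) = 0.165
Iteration 2:
  α = (-11 - (-4)·0.327 - (-4)·-0.833 - (2)·0.165) / (14) = -0.954
  β = (3 - (2)·-0.954 - (4)·-0.833 - (4)·0.165) / (14) = 0.541
  γ = (-12 - (3)·-0.954 - (-4)·0.541 - (-2)·0.165) / (10) = -0.664
  δ = (6 - (-3)·-0.954 - (1)·0.541 - (-2)·-0.664) / (10) = 0.127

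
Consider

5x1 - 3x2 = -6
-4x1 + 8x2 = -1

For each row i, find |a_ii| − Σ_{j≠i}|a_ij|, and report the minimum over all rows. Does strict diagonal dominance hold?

row 1: |5| − (3) = 2
row 2: |8| − (4) = 4
minimum over rows = 2 → strictly diagonally dominant (convergence guaranteed)

2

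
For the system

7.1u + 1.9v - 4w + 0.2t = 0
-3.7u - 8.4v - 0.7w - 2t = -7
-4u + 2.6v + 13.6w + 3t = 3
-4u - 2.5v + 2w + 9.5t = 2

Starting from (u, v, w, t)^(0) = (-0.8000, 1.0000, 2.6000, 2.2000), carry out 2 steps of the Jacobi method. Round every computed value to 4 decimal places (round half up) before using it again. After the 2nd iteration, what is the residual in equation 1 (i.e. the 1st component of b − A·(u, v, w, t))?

Iteration 1:
  u = (0 - (1.9)·1.0000 - (-4)·2.6000 - (0.2)·2.2000) / (7.1) = 1.1352
  v = (-7 - (-3.7)·-0.8000 - (-0.7)·2.6000 - (-2)·2.2000) / (-8.4) = 0.4452
  w = (3 - (-4)·-0.8000 - (2.6)·1.0000 - (3)·2.2000) / (13.6) = -0.6912
  t = (2 - (-4)·-0.8000 - (-2.5)·1.0000 - (2)·2.6000) / (9.5) = -0.4105
Iteration 2:
  u = (0 - (1.9)·0.4452 - (-4)·-0.6912 - (0.2)·-0.4105) / (7.1) = -0.4970
  v = (-7 - (-3.7)·1.1352 - (-0.7)·-0.6912 - (-2)·-0.4105) / (-8.4) = 0.4886
  w = (3 - (-4)·1.1352 - (2.6)·0.4452 - (3)·-0.4105) / (13.6) = 0.5599
  t = (2 - (-4)·1.1352 - (-2.5)·0.4452 - (2)·-0.6912) / (9.5) = 0.9512
Residual b − A·x = (4.6497, -2.4403, -10.7266, -8.9227)

4.6497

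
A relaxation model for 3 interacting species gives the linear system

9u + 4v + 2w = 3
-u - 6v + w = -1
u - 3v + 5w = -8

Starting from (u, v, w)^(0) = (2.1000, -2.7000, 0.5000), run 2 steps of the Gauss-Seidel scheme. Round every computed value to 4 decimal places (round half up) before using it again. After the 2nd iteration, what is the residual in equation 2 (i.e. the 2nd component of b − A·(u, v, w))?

Iteration 1:
  u = (3 - (4)·-2.7000 - (2)·0.5000) / (9) = 1.4222
  v = (-1 - (-1)·1.4222 - (1)·0.5000) / (-6) = 0.0130
  w = (-8 - (1)·1.4222 - (-3)·0.0130) / (5) = -1.8766
Iteration 2:
  u = (3 - (4)·0.0130 - (2)·-1.8766) / (9) = 0.7446
  v = (-1 - (-1)·0.7446 - (1)·-1.8766) / (-6) = -0.2702
  w = (-8 - (1)·0.7446 - (-3)·-0.2702) / (5) = -1.9110
Residual b − A·x = (1.2014, 0.0344, -0.0002)

0.0344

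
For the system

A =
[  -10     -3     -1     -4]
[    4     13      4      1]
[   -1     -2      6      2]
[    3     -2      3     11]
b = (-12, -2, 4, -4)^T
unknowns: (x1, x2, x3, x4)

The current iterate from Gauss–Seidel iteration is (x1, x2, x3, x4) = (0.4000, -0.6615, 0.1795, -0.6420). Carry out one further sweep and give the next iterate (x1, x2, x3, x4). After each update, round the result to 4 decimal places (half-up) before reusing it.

One sweep:
  x1 = (-12 - (-3)·-0.6615 - (-1)·0.1795 - (-4)·-0.6420) / (-10) = 1.6373
  x2 = (-2 - (4)·1.6373 - (4)·0.1795 - (1)·-0.6420) / (13) = -0.6635
  x3 = (4 - (-1)·1.6373 - (-2)·-0.6635 - (2)·-0.6420) / (6) = 0.9324
  x4 = (-4 - (3)·1.6373 - (-2)·-0.6635 - (3)·0.9324) / (11) = -1.1851

(1.6373, -0.6635, 0.9324, -1.1851)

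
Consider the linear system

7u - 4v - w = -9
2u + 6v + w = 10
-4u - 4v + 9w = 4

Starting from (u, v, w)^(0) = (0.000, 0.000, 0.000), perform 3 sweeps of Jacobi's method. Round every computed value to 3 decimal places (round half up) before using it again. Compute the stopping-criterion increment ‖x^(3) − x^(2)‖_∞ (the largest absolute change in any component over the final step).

0.609

Iteration 1:
  u = (-9 - (-4)·0.000 - (-1)·0.000) / (7) = -1.286
  v = (10 - (2)·0.000 - (1)·0.000) / (6) = 1.667
  w = (4 - (-4)·0.000 - (-4)·0.000) / (9) = 0.444
Iteration 2:
  u = (-9 - (-4)·1.667 - (-1)·0.444) / (7) = -0.270
  v = (10 - (2)·-1.286 - (1)·0.444) / (6) = 2.021
  w = (4 - (-4)·-1.286 - (-4)·1.667) / (9) = 0.614
Iteration 3:
  u = (-9 - (-4)·2.021 - (-1)·0.614) / (7) = -0.043
  v = (10 - (2)·-0.270 - (1)·0.614) / (6) = 1.654
  w = (4 - (-4)·-0.270 - (-4)·2.021) / (9) = 1.223
Change: (0.227, -0.367, 0.609) → max |·| = 0.609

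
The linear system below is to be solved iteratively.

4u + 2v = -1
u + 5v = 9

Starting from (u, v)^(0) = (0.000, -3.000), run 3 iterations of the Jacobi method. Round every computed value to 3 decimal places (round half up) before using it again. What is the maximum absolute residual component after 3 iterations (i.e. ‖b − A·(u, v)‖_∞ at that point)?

Iteration 1:
  u = (-1 - (2)·-3.000) / (4) = 1.250
  v = (9 - (1)·0.000) / (5) = 1.800
Iteration 2:
  u = (-1 - (2)·1.800) / (4) = -1.150
  v = (9 - (1)·1.250) / (5) = 1.550
Iteration 3:
  u = (-1 - (2)·1.550) / (4) = -1.025
  v = (9 - (1)·-1.150) / (5) = 2.030
Residual b − A·x = (-0.960, -0.125); ∞-norm = 0.960

0.960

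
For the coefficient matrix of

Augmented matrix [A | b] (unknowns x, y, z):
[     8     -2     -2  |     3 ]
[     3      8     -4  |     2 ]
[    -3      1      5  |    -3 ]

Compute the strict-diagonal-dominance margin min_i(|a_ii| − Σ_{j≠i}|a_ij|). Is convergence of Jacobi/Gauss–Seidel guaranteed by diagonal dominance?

1

row 1: |8| − (2+2) = 4
row 2: |8| − (3+4) = 1
row 3: |5| − (3+1) = 1
minimum over rows = 1 → strictly diagonally dominant (convergence guaranteed)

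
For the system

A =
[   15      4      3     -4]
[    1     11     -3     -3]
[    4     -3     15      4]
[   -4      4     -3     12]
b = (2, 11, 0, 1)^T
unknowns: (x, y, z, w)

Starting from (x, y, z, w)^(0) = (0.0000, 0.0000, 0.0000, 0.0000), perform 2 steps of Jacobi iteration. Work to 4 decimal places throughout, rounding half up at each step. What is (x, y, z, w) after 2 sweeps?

(-0.1111, 1.0106, 0.1422, -0.2056)

Iteration 1:
  x = (2 - (4)·0.0000 - (3)·0.0000 - (-4)·0.0000) / (15) = 0.1333
  y = (11 - (1)·0.0000 - (-3)·0.0000 - (-3)·0.0000) / (11) = 1.0000
  z = (0 - (4)·0.0000 - (-3)·0.0000 - (4)·0.0000) / (15) = 0.0000
  w = (1 - (-4)·0.0000 - (4)·0.0000 - (-3)·0.0000) / (12) = 0.0833
Iteration 2:
  x = (2 - (4)·1.0000 - (3)·0.0000 - (-4)·0.0833) / (15) = -0.1111
  y = (11 - (1)·0.1333 - (-3)·0.0000 - (-3)·0.0833) / (11) = 1.0106
  z = (0 - (4)·0.1333 - (-3)·1.0000 - (4)·0.0833) / (15) = 0.1422
  w = (1 - (-4)·0.1333 - (4)·1.0000 - (-3)·0.0000) / (12) = -0.2056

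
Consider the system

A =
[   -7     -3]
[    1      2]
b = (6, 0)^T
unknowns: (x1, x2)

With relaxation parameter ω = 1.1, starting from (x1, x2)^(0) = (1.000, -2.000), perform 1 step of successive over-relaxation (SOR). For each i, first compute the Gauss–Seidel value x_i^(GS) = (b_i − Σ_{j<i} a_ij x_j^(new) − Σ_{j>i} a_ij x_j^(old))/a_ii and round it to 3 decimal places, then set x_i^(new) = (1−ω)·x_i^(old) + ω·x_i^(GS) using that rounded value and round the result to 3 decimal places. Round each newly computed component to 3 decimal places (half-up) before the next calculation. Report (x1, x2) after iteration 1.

Iteration 1:
  x1: GS value = (6 - (-3)·-2.000) / (-7) = 0.000;  x1 ← (1−ω)·1.000 + ω·0.000 = -0.100
  x2: GS value = (0 - (1)·-0.100) / (2) = 0.050;  x2 ← (1−ω)·-2.000 + ω·0.050 = 0.255

(-0.100, 0.255)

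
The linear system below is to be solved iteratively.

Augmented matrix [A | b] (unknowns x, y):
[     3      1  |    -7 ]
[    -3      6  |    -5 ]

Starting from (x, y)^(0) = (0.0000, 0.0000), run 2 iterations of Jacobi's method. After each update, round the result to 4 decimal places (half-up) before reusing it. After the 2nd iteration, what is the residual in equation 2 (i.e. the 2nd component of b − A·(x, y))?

Iteration 1:
  x = (-7 - (1)·0.0000) / (3) = -2.3333
  y = (-5 - (-3)·0.0000) / (6) = -0.8333
Iteration 2:
  x = (-7 - (1)·-0.8333) / (3) = -2.0556
  y = (-5 - (-3)·-2.3333) / (6) = -2.0000
Residual b − A·x = (1.1668, 0.8332)

0.8332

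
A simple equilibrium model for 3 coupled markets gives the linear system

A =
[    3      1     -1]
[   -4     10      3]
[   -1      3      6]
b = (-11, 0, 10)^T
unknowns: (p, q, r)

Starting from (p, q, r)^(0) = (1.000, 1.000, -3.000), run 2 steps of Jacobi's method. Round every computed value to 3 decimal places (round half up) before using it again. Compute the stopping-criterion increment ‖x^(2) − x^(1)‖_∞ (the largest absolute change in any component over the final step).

3.700

Iteration 1:
  p = (-11 - (1)·1.000 - (-1)·-3.000) / (3) = -5.000
  q = (0 - (-4)·1.000 - (3)·-3.000) / (10) = 1.300
  r = (10 - (-1)·1.000 - (3)·1.000) / (6) = 1.333
Iteration 2:
  p = (-11 - (1)·1.300 - (-1)·1.333) / (3) = -3.656
  q = (0 - (-4)·-5.000 - (3)·1.333) / (10) = -2.400
  r = (10 - (-1)·-5.000 - (3)·1.300) / (6) = 0.183
Change: (1.344, -3.700, -1.150) → max |·| = 3.700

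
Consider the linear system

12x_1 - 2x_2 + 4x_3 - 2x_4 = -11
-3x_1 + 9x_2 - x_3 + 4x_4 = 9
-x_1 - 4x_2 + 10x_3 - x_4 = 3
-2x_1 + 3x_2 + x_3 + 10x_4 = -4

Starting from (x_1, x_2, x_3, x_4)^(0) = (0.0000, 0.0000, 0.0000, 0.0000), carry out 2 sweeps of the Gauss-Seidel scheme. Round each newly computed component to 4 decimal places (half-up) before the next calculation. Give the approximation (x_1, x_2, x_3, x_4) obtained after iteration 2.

(-1.1030, 1.0598, 0.5296, -0.9915)

Iteration 1:
  x_1 = (-11 - (-2)·0.0000 - (4)·0.0000 - (-2)·0.0000) / (12) = -0.9167
  x_2 = (9 - (-3)·-0.9167 - (-1)·0.0000 - (4)·0.0000) / (9) = 0.6944
  x_3 = (3 - (-1)·-0.9167 - (-4)·0.6944 - (-1)·0.0000) / (10) = 0.4861
  x_4 = (-4 - (-2)·-0.9167 - (3)·0.6944 - (1)·0.4861) / (10) = -0.8403
Iteration 2:
  x_1 = (-11 - (-2)·0.6944 - (4)·0.4861 - (-2)·-0.8403) / (12) = -1.1030
  x_2 = (9 - (-3)·-1.1030 - (-1)·0.4861 - (4)·-0.8403) / (9) = 1.0598
  x_3 = (3 - (-1)·-1.1030 - (-4)·1.0598 - (-1)·-0.8403) / (10) = 0.5296
  x_4 = (-4 - (-2)·-1.1030 - (3)·1.0598 - (1)·0.5296) / (10) = -0.9915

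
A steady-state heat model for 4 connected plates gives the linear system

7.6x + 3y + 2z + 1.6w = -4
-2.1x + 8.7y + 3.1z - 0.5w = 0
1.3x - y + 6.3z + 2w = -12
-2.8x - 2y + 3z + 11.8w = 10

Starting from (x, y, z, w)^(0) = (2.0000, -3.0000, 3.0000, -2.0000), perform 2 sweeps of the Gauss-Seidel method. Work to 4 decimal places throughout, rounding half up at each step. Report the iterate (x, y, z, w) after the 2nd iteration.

Iteration 1:
  x = (-4 - (3)·-3.0000 - (2)·3.0000 - (1.6)·-2.0000) / (7.6) = 0.2895
  y = (0 - (-2.1)·0.2895 - (3.1)·3.0000 - (-0.5)·-2.0000) / (8.7) = -1.1140
  z = (-12 - (1.3)·0.2895 - (-1)·-1.1140 - (2)·-2.0000) / (6.3) = -1.5064
  w = (10 - (-2.8)·0.2895 - (-2)·-1.1140 - (3)·-1.5064) / (11.8) = 1.1103
Iteration 2:
  x = (-4 - (3)·-1.1140 - (2)·-1.5064 - (1.6)·1.1103) / (7.6) = 0.0761
  y = (0 - (-2.1)·0.0761 - (3.1)·-1.5064 - (-0.5)·1.1103) / (8.7) = 0.6189
  z = (-12 - (1.3)·0.0761 - (-1)·0.6189 - (2)·1.1103) / (6.3) = -2.1747
  w = (10 - (-2.8)·0.0761 - (-2)·0.6189 - (3)·-2.1747) / (11.8) = 1.5233

(0.0761, 0.6189, -2.1747, 1.5233)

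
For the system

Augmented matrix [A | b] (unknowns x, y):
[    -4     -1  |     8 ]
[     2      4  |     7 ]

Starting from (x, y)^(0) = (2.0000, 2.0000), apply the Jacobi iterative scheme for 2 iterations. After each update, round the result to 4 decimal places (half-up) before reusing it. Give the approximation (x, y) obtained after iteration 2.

Iteration 1:
  x = (8 - (-1)·2.0000) / (-4) = -2.5000
  y = (7 - (2)·2.0000) / (4) = 0.7500
Iteration 2:
  x = (8 - (-1)·0.7500) / (-4) = -2.1875
  y = (7 - (2)·-2.5000) / (4) = 3.0000

(-2.1875, 3.0000)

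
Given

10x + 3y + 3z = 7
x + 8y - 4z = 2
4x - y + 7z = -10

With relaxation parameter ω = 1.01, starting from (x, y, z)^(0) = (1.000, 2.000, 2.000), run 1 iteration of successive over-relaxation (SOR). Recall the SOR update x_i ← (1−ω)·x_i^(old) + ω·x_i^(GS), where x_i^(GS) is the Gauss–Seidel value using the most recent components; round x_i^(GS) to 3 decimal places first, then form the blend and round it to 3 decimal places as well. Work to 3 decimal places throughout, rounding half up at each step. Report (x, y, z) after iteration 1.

Iteration 1:
  x: GS value = (7 - (3)·2.000 - (3)·2.000) / (10) = -0.500;  x ← (1−ω)·1.000 + ω·-0.500 = -0.515
  y: GS value = (2 - (1)·-0.515 - (-4)·2.000) / (8) = 1.314;  y ← (1−ω)·2.000 + ω·1.314 = 1.307
  z: GS value = (-10 - (4)·-0.515 - (-1)·1.307) / (7) = -0.948;  z ← (1−ω)·2.000 + ω·-0.948 = -0.977

(-0.515, 1.307, -0.977)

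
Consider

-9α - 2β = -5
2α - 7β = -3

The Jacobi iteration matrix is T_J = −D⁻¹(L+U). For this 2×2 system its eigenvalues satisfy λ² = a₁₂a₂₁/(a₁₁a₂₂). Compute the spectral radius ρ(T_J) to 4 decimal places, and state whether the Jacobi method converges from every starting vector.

a₁₂a₂₁/(a₁₁a₂₂) = (-2)·(2) / ((-9)·(-7)) = -0.063492
ρ = √|-0.063492| = √0.063492 = 0.2520
ρ < 1, so Jacobi converges

0.2520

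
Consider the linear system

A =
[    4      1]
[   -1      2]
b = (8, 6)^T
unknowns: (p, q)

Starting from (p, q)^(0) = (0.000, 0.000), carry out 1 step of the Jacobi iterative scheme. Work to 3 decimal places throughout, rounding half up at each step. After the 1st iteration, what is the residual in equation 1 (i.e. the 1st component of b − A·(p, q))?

Iteration 1:
  p = (8 - (1)·0.000) / (4) = 2.000
  q = (6 - (-1)·0.000) / (2) = 3.000
Residual b − A·x = (-3.000, 2.000)

-3.000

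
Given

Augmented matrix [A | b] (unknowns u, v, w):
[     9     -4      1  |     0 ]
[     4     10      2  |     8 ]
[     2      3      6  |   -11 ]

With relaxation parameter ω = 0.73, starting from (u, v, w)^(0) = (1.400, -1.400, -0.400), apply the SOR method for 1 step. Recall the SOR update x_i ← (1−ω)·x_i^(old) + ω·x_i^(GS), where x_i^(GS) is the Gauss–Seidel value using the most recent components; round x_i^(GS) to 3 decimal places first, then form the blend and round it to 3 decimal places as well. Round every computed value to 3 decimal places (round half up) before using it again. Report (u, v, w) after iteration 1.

(-0.044, 0.278, -1.537)

Iteration 1:
  u: GS value = (0 - (-4)·-1.400 - (1)·-0.400) / (9) = -0.578;  u ← (1−ω)·1.400 + ω·-0.578 = -0.044
  v: GS value = (8 - (4)·-0.044 - (2)·-0.400) / (10) = 0.898;  v ← (1−ω)·-1.400 + ω·0.898 = 0.278
  w: GS value = (-11 - (2)·-0.044 - (3)·0.278) / (6) = -1.958;  w ← (1−ω)·-0.400 + ω·-1.958 = -1.537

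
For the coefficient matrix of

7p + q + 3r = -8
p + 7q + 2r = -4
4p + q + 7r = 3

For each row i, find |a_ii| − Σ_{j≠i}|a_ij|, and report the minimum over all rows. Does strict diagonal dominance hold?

2

row 1: |7| − (1+3) = 3
row 2: |7| − (1+2) = 4
row 3: |7| − (4+1) = 2
minimum over rows = 2 → strictly diagonally dominant (convergence guaranteed)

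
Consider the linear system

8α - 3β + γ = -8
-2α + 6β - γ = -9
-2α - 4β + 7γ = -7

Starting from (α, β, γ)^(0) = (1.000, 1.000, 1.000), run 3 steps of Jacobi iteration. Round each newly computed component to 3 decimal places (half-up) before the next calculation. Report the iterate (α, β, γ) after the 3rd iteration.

Iteration 1:
  α = (-8 - (-3)·1.000 - (1)·1.000) / (8) = -0.750
  β = (-9 - (-2)·1.000 - (-1)·1.000) / (6) = -1.000
  γ = (-7 - (-2)·1.000 - (-4)·1.000) / (7) = -0.143
Iteration 2:
  α = (-8 - (-3)·-1.000 - (1)·-0.143) / (8) = -1.357
  β = (-9 - (-2)·-0.750 - (-1)·-0.143) / (6) = -1.774
  γ = (-7 - (-2)·-0.750 - (-4)·-1.000) / (7) = -1.786
Iteration 3:
  α = (-8 - (-3)·-1.774 - (1)·-1.786) / (8) = -1.442
  β = (-9 - (-2)·-1.357 - (-1)·-1.786) / (6) = -2.250
  γ = (-7 - (-2)·-1.357 - (-4)·-1.774) / (7) = -2.401

(-1.442, -2.250, -2.401)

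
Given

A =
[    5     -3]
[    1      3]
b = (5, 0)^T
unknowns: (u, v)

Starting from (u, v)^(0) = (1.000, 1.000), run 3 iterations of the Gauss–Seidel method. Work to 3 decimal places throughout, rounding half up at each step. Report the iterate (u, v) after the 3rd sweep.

Iteration 1:
  u = (5 - (-3)·1.000) / (5) = 1.600
  v = (0 - (1)·1.600) / (3) = -0.533
Iteration 2:
  u = (5 - (-3)·-0.533) / (5) = 0.680
  v = (0 - (1)·0.680) / (3) = -0.227
Iteration 3:
  u = (5 - (-3)·-0.227) / (5) = 0.864
  v = (0 - (1)·0.864) / (3) = -0.288

(0.864, -0.288)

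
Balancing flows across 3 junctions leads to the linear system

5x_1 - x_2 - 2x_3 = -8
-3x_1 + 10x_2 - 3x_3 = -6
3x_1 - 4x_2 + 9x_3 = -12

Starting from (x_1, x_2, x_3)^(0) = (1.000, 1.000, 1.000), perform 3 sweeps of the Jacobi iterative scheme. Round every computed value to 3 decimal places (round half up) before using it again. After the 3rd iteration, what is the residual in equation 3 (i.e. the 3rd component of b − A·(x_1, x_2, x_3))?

-0.549

Iteration 1:
  x_1 = (-8 - (-1)·1.000 - (-2)·1.000) / (5) = -1.000
  x_2 = (-6 - (-3)·1.000 - (-3)·1.000) / (10) = 0.000
  x_3 = (-12 - (3)·1.000 - (-4)·1.000) / (9) = -1.222
Iteration 2:
  x_1 = (-8 - (-1)·0.000 - (-2)·-1.222) / (5) = -2.089
  x_2 = (-6 - (-3)·-1.000 - (-3)·-1.222) / (10) = -1.267
  x_3 = (-12 - (3)·-1.000 - (-4)·0.000) / (9) = -1.000
Iteration 3:
  x_1 = (-8 - (-1)·-1.267 - (-2)·-1.000) / (5) = -2.253
  x_2 = (-6 - (-3)·-2.089 - (-3)·-1.000) / (10) = -1.527
  x_3 = (-12 - (3)·-2.089 - (-4)·-1.267) / (9) = -1.200
Residual b − A·x = (-0.662, -1.089, -0.549)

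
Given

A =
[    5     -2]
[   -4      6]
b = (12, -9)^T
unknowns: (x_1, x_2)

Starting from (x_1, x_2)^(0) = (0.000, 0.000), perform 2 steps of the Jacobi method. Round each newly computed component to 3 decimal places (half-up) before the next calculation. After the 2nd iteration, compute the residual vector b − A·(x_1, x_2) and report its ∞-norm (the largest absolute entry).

3.200

Iteration 1:
  x_1 = (12 - (-2)·0.000) / (5) = 2.400
  x_2 = (-9 - (-4)·0.000) / (6) = -1.500
Iteration 2:
  x_1 = (12 - (-2)·-1.500) / (5) = 1.800
  x_2 = (-9 - (-4)·2.400) / (6) = 0.100
Residual b − A·x = (3.200, -2.400); ∞-norm = 3.200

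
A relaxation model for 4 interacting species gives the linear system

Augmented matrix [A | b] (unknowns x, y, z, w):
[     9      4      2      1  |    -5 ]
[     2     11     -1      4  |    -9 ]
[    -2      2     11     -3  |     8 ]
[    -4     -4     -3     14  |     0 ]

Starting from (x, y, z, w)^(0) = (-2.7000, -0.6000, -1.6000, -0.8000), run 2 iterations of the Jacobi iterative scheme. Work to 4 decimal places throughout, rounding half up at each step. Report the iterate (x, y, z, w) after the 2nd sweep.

(-0.3602, -0.3674, 0.4380, 0.0198)

Iteration 1:
  x = (-5 - (4)·-0.6000 - (2)·-1.6000 - (1)·-0.8000) / (9) = 0.1556
  y = (-9 - (2)·-2.7000 - (-1)·-1.6000 - (4)·-0.8000) / (11) = -0.1818
  z = (8 - (-2)·-2.7000 - (2)·-0.6000 - (-3)·-0.8000) / (11) = 0.1273
  w = (0 - (-4)·-2.7000 - (-4)·-0.6000 - (-3)·-1.6000) / (14) = -1.2857
Iteration 2:
  x = (-5 - (4)·-0.1818 - (2)·0.1273 - (1)·-1.2857) / (9) = -0.3602
  y = (-9 - (2)·0.1556 - (-1)·0.1273 - (4)·-1.2857) / (11) = -0.3674
  z = (8 - (-2)·0.1556 - (2)·-0.1818 - (-3)·-1.2857) / (11) = 0.4380
  w = (0 - (-4)·0.1556 - (-4)·-0.1818 - (-3)·0.1273) / (14) = 0.0198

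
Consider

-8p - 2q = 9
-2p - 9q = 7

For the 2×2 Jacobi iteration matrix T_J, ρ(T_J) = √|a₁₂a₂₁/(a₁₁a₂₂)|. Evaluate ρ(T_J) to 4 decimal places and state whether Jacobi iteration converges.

a₁₂a₂₁/(a₁₁a₂₂) = (-2)·(-2) / ((-8)·(-9)) = 0.055556
ρ = √|0.055556| = √0.055556 = 0.2357
ρ < 1, so Jacobi converges

0.2357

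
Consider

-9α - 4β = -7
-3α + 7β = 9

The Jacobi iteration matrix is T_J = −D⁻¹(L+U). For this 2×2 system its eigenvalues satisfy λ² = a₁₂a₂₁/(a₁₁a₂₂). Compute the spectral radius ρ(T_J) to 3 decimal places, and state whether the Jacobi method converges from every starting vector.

0.436

a₁₂a₂₁/(a₁₁a₂₂) = (-4)·(-3) / ((-9)·(7)) = -0.190476
ρ = √|-0.190476| = √0.190476 = 0.436
ρ < 1, so Jacobi converges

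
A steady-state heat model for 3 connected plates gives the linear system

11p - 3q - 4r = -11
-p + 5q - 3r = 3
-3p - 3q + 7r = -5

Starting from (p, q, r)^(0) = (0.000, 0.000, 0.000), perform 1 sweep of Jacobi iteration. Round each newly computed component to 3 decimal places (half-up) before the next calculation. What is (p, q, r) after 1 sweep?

Iteration 1:
  p = (-11 - (-3)·0.000 - (-4)·0.000) / (11) = -1.000
  q = (3 - (-1)·0.000 - (-3)·0.000) / (5) = 0.600
  r = (-5 - (-3)·0.000 - (-3)·0.000) / (7) = -0.714

(-1.000, 0.600, -0.714)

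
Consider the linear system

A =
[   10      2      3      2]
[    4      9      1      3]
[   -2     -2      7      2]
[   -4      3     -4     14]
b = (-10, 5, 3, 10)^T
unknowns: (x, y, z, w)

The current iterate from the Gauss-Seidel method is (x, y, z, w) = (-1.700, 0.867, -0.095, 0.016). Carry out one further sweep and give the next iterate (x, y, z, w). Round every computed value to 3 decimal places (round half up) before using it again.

(-1.148, 1.071, 0.402, 0.272)

One sweep:
  x = (-10 - (2)·0.867 - (3)·-0.095 - (2)·0.016) / (10) = -1.148
  y = (5 - (4)·-1.148 - (1)·-0.095 - (3)·0.016) / (9) = 1.071
  z = (3 - (-2)·-1.148 - (-2)·1.071 - (2)·0.016) / (7) = 0.402
  w = (10 - (-4)·-1.148 - (3)·1.071 - (-4)·0.402) / (14) = 0.272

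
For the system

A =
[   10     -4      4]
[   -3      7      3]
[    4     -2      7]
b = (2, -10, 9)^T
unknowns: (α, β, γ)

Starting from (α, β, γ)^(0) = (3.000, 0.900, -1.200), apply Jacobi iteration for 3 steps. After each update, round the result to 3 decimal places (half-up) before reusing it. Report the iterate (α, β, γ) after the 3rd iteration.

(-0.483, -1.591, 0.787)

Iteration 1:
  α = (2 - (-4)·0.900 - (4)·-1.200) / (10) = 1.040
  β = (-10 - (-3)·3.000 - (3)·-1.200) / (7) = 0.371
  γ = (9 - (4)·3.000 - (-2)·0.900) / (7) = -0.171
Iteration 2:
  α = (2 - (-4)·0.371 - (4)·-0.171) / (10) = 0.417
  β = (-10 - (-3)·1.040 - (3)·-0.171) / (7) = -0.910
  γ = (9 - (4)·1.040 - (-2)·0.371) / (7) = 0.797
Iteration 3:
  α = (2 - (-4)·-0.910 - (4)·0.797) / (10) = -0.483
  β = (-10 - (-3)·0.417 - (3)·0.797) / (7) = -1.591
  γ = (9 - (4)·0.417 - (-2)·-0.910) / (7) = 0.787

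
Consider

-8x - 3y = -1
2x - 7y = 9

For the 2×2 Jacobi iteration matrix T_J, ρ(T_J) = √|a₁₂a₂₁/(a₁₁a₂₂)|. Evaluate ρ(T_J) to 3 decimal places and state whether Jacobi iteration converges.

a₁₂a₂₁/(a₁₁a₂₂) = (-3)·(2) / ((-8)·(-7)) = -0.107143
ρ = √|-0.107143| = √0.107143 = 0.327
ρ < 1, so Jacobi converges

0.327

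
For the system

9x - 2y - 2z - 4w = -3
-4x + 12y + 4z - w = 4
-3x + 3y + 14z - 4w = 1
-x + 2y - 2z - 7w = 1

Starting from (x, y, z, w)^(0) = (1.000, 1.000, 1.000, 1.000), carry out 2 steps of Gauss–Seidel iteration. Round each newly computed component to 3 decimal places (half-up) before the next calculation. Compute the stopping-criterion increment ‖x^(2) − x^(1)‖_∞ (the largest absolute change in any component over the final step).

Iteration 1:
  x = (-3 - (-2)·1.000 - (-2)·1.000 - (-4)·1.000) / (9) = 0.556
  y = (4 - (-4)·0.556 - (4)·1.000 - (-1)·1.000) / (12) = 0.269
  z = (1 - (-3)·0.556 - (3)·0.269 - (-4)·1.000) / (14) = 0.419
  w = (1 - (-1)·0.556 - (2)·0.269 - (-2)·0.419) / (-7) = -0.265
Iteration 2:
  x = (-3 - (-2)·0.269 - (-2)·0.419 - (-4)·-0.265) / (9) = -0.298
  y = (4 - (-4)·-0.298 - (4)·0.419 - (-1)·-0.265) / (12) = 0.072
  z = (1 - (-3)·-0.298 - (3)·0.072 - (-4)·-0.265) / (14) = -0.084
  w = (1 - (-1)·-0.298 - (2)·0.072 - (-2)·-0.084) / (-7) = -0.056
Change: (-0.854, -0.197, -0.503, 0.209) → max |·| = 0.854

0.854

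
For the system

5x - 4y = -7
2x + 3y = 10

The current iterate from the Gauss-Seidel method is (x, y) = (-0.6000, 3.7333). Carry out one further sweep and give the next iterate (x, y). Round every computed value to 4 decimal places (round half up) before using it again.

(1.5866, 2.2756)

One sweep:
  x = (-7 - (-4)·3.7333) / (5) = 1.5866
  y = (10 - (2)·1.5866) / (3) = 2.2756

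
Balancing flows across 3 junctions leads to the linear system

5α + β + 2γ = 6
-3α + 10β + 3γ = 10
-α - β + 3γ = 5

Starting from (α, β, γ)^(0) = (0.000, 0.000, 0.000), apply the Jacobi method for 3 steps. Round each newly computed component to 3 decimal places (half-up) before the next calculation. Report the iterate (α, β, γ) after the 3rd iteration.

(0.068, 0.380, 2.064)

Iteration 1:
  α = (6 - (1)·0.000 - (2)·0.000) / (5) = 1.200
  β = (10 - (-3)·0.000 - (3)·0.000) / (10) = 1.000
  γ = (5 - (-1)·0.000 - (-1)·0.000) / (3) = 1.667
Iteration 2:
  α = (6 - (1)·1.000 - (2)·1.667) / (5) = 0.333
  β = (10 - (-3)·1.200 - (3)·1.667) / (10) = 0.860
  γ = (5 - (-1)·1.200 - (-1)·1.000) / (3) = 2.400
Iteration 3:
  α = (6 - (1)·0.860 - (2)·2.400) / (5) = 0.068
  β = (10 - (-3)·0.333 - (3)·2.400) / (10) = 0.380
  γ = (5 - (-1)·0.333 - (-1)·0.860) / (3) = 2.064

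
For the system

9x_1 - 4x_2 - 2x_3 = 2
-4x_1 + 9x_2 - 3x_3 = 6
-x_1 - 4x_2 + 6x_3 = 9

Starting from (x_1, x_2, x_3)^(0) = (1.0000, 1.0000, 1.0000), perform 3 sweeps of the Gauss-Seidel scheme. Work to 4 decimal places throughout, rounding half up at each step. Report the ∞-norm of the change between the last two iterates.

Iteration 1:
  x_1 = (2 - (-4)·1.0000 - (-2)·1.0000) / (9) = 0.8889
  x_2 = (6 - (-4)·0.8889 - (-3)·1.0000) / (9) = 1.3951
  x_3 = (9 - (-1)·0.8889 - (-4)·1.3951) / (6) = 2.5782
Iteration 2:
  x_1 = (2 - (-4)·1.3951 - (-2)·2.5782) / (9) = 1.4152
  x_2 = (6 - (-4)·1.4152 - (-3)·2.5782) / (9) = 2.1550
  x_3 = (9 - (-1)·1.4152 - (-4)·2.1550) / (6) = 3.1725
Iteration 3:
  x_1 = (2 - (-4)·2.1550 - (-2)·3.1725) / (9) = 1.8850
  x_2 = (6 - (-4)·1.8850 - (-3)·3.1725) / (9) = 2.5619
  x_3 = (9 - (-1)·1.8850 - (-4)·2.5619) / (6) = 3.5221
Change: (0.4698, 0.4069, 0.3496) → max |·| = 0.4698

0.4698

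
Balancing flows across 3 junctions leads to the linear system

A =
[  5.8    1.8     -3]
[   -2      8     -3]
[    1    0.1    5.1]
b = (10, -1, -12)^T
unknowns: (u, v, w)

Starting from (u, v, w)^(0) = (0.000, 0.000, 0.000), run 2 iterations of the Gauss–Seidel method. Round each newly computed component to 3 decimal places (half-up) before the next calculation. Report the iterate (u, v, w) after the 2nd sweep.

(0.234, -1.078, -2.378)

Iteration 1:
  u = (10 - (1.8)·0.000 - (-3)·0.000) / (5.8) = 1.724
  v = (-1 - (-2)·1.724 - (-3)·0.000) / (8) = 0.306
  w = (-12 - (1)·1.724 - (0.1)·0.306) / (5.1) = -2.697
Iteration 2:
  u = (10 - (1.8)·0.306 - (-3)·-2.697) / (5.8) = 0.234
  v = (-1 - (-2)·0.234 - (-3)·-2.697) / (8) = -1.078
  w = (-12 - (1)·0.234 - (0.1)·-1.078) / (5.1) = -2.378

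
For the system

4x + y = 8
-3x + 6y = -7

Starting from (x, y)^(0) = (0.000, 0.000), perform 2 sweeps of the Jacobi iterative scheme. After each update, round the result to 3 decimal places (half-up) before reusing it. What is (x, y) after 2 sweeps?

(2.292, -0.167)

Iteration 1:
  x = (8 - (1)·0.000) / (4) = 2.000
  y = (-7 - (-3)·0.000) / (6) = -1.167
Iteration 2:
  x = (8 - (1)·-1.167) / (4) = 2.292
  y = (-7 - (-3)·2.000) / (6) = -0.167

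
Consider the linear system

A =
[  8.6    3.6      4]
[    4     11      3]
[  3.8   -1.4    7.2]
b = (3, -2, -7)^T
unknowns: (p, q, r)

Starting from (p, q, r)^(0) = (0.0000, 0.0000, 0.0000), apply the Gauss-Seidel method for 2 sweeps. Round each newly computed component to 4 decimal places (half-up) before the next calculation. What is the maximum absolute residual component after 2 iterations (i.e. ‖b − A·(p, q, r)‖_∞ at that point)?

1.1214

Iteration 1:
  p = (3 - (3.6)·0.0000 - (4)·0.0000) / (8.6) = 0.3488
  q = (-2 - (4)·0.3488 - (3)·0.0000) / (11) = -0.3087
  r = (-7 - (3.8)·0.3488 - (-1.4)·-0.3087) / (7.2) = -1.2163
Iteration 2:
  p = (3 - (3.6)·-0.3087 - (4)·-1.2163) / (8.6) = 1.0438
  q = (-2 - (4)·1.0438 - (3)·-1.2163) / (11) = -0.2297
  r = (-7 - (3.8)·1.0438 - (-1.4)·-0.2297) / (7.2) = -1.5678
Residual b − A·x = (1.1214, 1.0549, 0.0001); ∞-norm = 1.1214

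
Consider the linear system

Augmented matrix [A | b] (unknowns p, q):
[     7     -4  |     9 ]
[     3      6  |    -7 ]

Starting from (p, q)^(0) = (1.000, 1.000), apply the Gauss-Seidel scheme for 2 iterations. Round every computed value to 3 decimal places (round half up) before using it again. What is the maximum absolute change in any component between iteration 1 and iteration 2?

Iteration 1:
  p = (9 - (-4)·1.000) / (7) = 1.857
  q = (-7 - (3)·1.857) / (6) = -2.095
Iteration 2:
  p = (9 - (-4)·-2.095) / (7) = 0.089
  q = (-7 - (3)·0.089) / (6) = -1.211
Change: (-1.768, 0.884) → max |·| = 1.768

1.768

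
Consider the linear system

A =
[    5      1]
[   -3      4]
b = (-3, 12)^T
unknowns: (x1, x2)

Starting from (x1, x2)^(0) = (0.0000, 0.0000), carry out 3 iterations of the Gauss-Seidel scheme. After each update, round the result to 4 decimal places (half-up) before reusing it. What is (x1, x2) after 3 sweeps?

(-1.0335, 2.2249)

Iteration 1:
  x1 = (-3 - (1)·0.0000) / (5) = -0.6000
  x2 = (12 - (-3)·-0.6000) / (4) = 2.5500
Iteration 2:
  x1 = (-3 - (1)·2.5500) / (5) = -1.1100
  x2 = (12 - (-3)·-1.1100) / (4) = 2.1675
Iteration 3:
  x1 = (-3 - (1)·2.1675) / (5) = -1.0335
  x2 = (12 - (-3)·-1.0335) / (4) = 2.2249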